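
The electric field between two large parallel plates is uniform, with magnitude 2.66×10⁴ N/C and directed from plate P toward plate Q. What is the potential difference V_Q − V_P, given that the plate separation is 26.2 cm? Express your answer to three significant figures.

-6970 V

In a uniform field, potential decreases in the direction of E: ΔV = −E·d for a displacement d parallel to E.
Going from P to Q is a displacement of 26.2 cm along the field, so V_Q − V_P = −Ed = -6970 V.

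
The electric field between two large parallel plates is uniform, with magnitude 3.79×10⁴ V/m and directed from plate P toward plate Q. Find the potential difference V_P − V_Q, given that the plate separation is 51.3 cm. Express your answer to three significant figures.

In a uniform field, potential decreases in the direction of E: ΔV = −E·d for a displacement d parallel to E.
Going from Q to P is a displacement of 51.3 cm opposite to the field, so V_P − V_Q = +Ed = 1.94×10⁴ V.

1.94×10⁴ V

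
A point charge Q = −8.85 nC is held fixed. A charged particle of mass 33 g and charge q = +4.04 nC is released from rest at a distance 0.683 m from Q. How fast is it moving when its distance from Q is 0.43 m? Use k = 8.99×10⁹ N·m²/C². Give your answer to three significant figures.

Only the electrostatic force acts, so mechanical energy is conserved: ½mv² = U₁ − U₂ = kQq(1/r₁ − 1/r₂).
U₁ − U₂ = (8.99×10⁹ N·m²/C²)(-8.85×10⁻⁹ C)(4.04×10⁻⁹ C)(1/0.683 − 1/0.430) = 2.77×10⁻⁷ J.
v = √(2·2.77×10⁻⁷/0.0330) = 4.10×10⁻³ m/s.

4.10×10⁻³ m/s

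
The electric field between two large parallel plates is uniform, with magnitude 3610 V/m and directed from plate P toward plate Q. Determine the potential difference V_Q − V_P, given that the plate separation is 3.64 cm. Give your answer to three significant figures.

In a uniform field, potential decreases in the direction of E: ΔV = −E·d for a displacement d parallel to E.
Going from P to Q is a displacement of 3.64 cm along the field, so V_Q − V_P = −Ed = -131 V.

-131 V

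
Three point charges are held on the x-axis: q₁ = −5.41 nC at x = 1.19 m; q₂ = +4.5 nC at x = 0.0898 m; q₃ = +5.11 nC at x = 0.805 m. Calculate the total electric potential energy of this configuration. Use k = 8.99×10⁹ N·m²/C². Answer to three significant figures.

The assembly work is the sum of pairwise potential energies, U = Σ_{i<j} kqᵢqⱼ/rᵢⱼ.
Pair separations: r₁₂ = 1.10 m, r₁₃ = 0.385 m, r₂₃ = 0.715 m.
U = (-1.99×10⁻⁷) + (-6.46×10⁻⁷) + (2.89×10⁻⁷) = -5.55×10⁻⁷ J.

-5.55×10⁻⁷ J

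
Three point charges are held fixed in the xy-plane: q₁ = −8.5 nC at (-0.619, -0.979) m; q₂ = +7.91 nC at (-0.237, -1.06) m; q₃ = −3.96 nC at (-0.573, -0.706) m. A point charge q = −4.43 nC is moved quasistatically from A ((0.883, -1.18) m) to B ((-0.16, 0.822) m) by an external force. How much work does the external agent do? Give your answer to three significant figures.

For quasistatic motion the external work equals the change in potential energy: W_ext = qΔV = q(V_B − V_A).
At A: distances to the source charges are 1.52 m, 1.13 m, 1.53 m; V_A = Σ kqᵢ/rᵢ = -10.5 V.
At B: distances to the source charges are 1.86 m, 1.88 m, 1.58 m; V_B = Σ kqᵢ/rᵢ = -25.9 V.
ΔV = V_B − V_A = -15.3 V.
W_ext = qΔV = (-4.43×10⁻⁹ C)(-15.3 V) = 6.78×10⁻⁸ J.

6.78×10⁻⁸ J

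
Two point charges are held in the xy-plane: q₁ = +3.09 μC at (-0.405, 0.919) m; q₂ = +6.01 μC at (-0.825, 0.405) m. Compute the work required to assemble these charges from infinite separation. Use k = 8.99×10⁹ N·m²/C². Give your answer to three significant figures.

The work to assemble the configuration equals its total potential energy, U = Σ kqᵢqⱼ/rᵢⱼ over all pairs.
Pair separations: r₁₂ = 0.664 m.
U = (0.252) = 0.252 J.

0.252 J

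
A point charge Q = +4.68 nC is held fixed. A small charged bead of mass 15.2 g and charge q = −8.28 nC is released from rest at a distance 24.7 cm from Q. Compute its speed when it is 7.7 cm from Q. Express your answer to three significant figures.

Only the electrostatic force acts, so mechanical energy is conserved: ½mv² = U₁ − U₂ = kQq(1/r₁ − 1/r₂).
U₁ − U₂ = (8.99×10⁹ N·m²/C²)(4.68×10⁻⁹ C)(-8.28×10⁻⁹ C)(1/0.247 − 1/0.0770) = 3.11×10⁻⁶ J.
v = √(2·3.11×10⁻⁶/0.0152) = 0.0202 m/s.

0.0202 m/s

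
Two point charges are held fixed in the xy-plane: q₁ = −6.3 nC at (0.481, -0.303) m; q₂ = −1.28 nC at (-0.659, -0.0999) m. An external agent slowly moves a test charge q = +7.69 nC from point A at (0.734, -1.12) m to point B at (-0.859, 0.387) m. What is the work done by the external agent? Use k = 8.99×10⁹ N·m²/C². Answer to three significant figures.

For quasistatic motion the external work equals the change in potential energy: W_ext = qΔV = q(V_B − V_A).
At A: distances to the source charges are 0.855 m, 1.73 m; V_A = Σ kqᵢ/rᵢ = -72.9 V.
At B: distances to the source charges are 1.51 m, 0.526 m; V_B = Σ kqᵢ/rᵢ = -59.4 V.
ΔV = V_B − V_A = 13.4 V.
W_ext = qΔV = (7.69×10⁻⁹ C)(13.4 V) = 1.03×10⁻⁷ J.

1.03×10⁻⁷ J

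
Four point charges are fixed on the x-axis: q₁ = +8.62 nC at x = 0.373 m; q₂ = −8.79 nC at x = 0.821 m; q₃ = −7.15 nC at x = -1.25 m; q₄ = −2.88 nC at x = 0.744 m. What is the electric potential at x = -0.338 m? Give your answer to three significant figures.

The total potential is the scalar sum of each charge's contribution, V = Σ kqᵢ/rᵢ.
Distances from the field point to each charge: r₁ = 0.711 m, r₂ = 1.16 m, r₃ = 0.912 m, r₄ = 1.08 m.
V = k[(8.62×10⁻⁹)/(0.711) + (-8.79×10⁻⁹)/(1.16) + (-7.15×10⁻⁹)/(0.912) + (-2.88×10⁻⁹)/(1.08)] = -53.6 V.

-53.6 V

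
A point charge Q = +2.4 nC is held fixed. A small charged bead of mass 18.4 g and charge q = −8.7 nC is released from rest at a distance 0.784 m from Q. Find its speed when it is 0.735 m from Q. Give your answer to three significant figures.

1.32×10⁻³ m/s

Only the electrostatic force acts, so mechanical energy is conserved: ½mv² = U₁ − U₂ = kQq(1/r₁ − 1/r₂).
U₁ − U₂ = (8.99×10⁹ N·m²/C²)(2.40×10⁻⁹ C)(-8.70×10⁻⁹ C)(1/0.784 − 1/0.735) = 1.60×10⁻⁸ J.
v = √(2·1.60×10⁻⁸/0.0184) = 1.32×10⁻³ m/s.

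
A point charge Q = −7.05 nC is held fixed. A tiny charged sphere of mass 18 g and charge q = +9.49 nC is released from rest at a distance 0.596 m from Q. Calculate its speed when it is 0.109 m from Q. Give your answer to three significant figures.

Only the electrostatic force acts, so mechanical energy is conserved: ½mv² = U₁ − U₂ = kQq(1/r₁ − 1/r₂).
U₁ − U₂ = (8.99×10⁹ N·m²/C²)(-7.05×10⁻⁹ C)(9.49×10⁻⁹ C)(1/0.596 − 1/0.109) = 4.51×10⁻⁶ J.
v = √(2·4.51×10⁻⁶/0.0180) = 0.0224 m/s.

0.0224 m/s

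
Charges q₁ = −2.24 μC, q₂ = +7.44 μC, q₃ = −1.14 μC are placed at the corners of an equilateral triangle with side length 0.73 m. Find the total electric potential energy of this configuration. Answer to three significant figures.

-0.278 J

The work to assemble the configuration equals its total potential energy, U = Σ kqᵢqⱼ/rᵢⱼ over all pairs.
All three pair separations equal the side length, 0.730 m.
U = (-0.205) + (0.0314) + (-0.104) = -0.278 J.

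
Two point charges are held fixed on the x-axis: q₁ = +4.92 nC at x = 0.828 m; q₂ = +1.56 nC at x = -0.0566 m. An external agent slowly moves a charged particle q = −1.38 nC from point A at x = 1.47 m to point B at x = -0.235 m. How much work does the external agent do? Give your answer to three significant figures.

For quasistatic motion the external work equals the change in potential energy: W_ext = qΔV = q(V_B − V_A).
At A: distances to the source charges are 0.642 m, 1.53 m; V_A = Σ kqᵢ/rᵢ = 78.1 V.
At B: distances to the source charges are 1.06 m, 0.178 m; V_B = Σ kqᵢ/rᵢ = 120 V.
ΔV = V_B − V_A = 42.1 V.
W_ext = qΔV = (-1.38×10⁻⁹ C)(42.1 V) = -5.82×10⁻⁸ J.

-5.82×10⁻⁸ J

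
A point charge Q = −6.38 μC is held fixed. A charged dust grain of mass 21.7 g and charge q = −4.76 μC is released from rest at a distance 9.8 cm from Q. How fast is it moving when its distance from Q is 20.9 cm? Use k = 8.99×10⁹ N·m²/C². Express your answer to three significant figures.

Only the electrostatic force acts, so mechanical energy is conserved: ½mv² = U₁ − U₂ = kQq(1/r₁ − 1/r₂).
U₁ − U₂ = (8.99×10⁹ N·m²/C²)(-6.38×10⁻⁶ C)(-4.76×10⁻⁶ C)(1/0.0980 − 1/0.209) = 1.48 J.
v = √(2·1.48/0.0217) = 11.7 m/s.

11.7 m/s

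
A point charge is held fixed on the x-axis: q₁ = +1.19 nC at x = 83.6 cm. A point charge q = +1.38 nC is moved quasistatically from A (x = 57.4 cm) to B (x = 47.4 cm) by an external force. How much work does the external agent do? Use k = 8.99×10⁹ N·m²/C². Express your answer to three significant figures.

For quasistatic motion the external work equals the change in potential energy: W_ext = qΔV = q(V_B − V_A).
At A: distance to the source charge is 0.262 m; V_A = kq₁/r = 40.8 V.
At B: distance to the source charge is 0.362 m; V_B = kq₁/r = 29.6 V.
ΔV = V_B − V_A = -11.3 V.
W_ext = qΔV = (1.38×10⁻⁹ C)(-11.3 V) = -1.56×10⁻⁸ J.

-1.56×10⁻⁸ J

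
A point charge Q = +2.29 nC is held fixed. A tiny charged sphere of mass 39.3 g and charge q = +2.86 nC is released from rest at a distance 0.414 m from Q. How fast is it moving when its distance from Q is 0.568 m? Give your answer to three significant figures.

1.40×10⁻³ m/s

Only the electrostatic force acts, so mechanical energy is conserved: ½mv² = U₁ − U₂ = kQq(1/r₁ − 1/r₂).
U₁ − U₂ = (8.99×10⁹ N·m²/C²)(2.29×10⁻⁹ C)(2.86×10⁻⁹ C)(1/0.414 − 1/0.568) = 3.86×10⁻⁸ J.
v = √(2·3.86×10⁻⁸/0.0393) = 1.40×10⁻³ m/s.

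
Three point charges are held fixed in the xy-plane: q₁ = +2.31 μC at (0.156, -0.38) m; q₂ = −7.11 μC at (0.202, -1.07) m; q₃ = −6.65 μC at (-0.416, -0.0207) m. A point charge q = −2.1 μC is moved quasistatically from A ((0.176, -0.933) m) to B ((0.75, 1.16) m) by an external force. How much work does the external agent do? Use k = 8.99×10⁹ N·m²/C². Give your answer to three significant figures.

For quasistatic motion the external work equals the change in potential energy: W_ext = qΔV = q(V_B − V_A).
At A: distances to the source charges are 0.553 m, 0.139 m, 1.09 m; V_A = Σ kqᵢ/rᵢ = -4.76×10⁵ V.
At B: distances to the source charges are 1.65 m, 2.30 m, 1.66 m; V_B = Σ kqᵢ/rᵢ = -5.13×10⁴ V.
ΔV = V_B − V_A = 4.25×10⁵ V.
W_ext = qΔV = (-2.10×10⁻⁶ C)(4.25×10⁵ V) = -0.892 J.

-0.892 J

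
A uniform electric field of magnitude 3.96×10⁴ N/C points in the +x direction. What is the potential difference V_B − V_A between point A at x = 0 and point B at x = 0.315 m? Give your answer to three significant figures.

-1.25×10⁴ V

In a uniform field, potential decreases in the direction of E: V_B − V_A = −E·Δx.
V_B − V_A = −(3.96×10⁴ V/m)(0.315 m) = -1.25×10⁴ V.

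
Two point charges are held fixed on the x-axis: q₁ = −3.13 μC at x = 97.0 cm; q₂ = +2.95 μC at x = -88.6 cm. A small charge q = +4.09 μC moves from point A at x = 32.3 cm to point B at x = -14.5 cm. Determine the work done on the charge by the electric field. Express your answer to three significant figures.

The work done by the electric force is W_field = −ΔU = −q(V_B − V_A) = q(V_A − V_B).
At A: distances to the source charges are 0.647 m, 1.21 m; V_A = Σ kqᵢ/rᵢ = -2.16×10⁴ V.
At B: distances to the source charges are 1.11 m, 0.741 m; V_B = Σ kqᵢ/rᵢ = 1.06×10⁴ V.
ΔV = V_B − V_A = 3.21×10⁴ V.
W_field = −qΔV = −(4.09×10⁻⁶ C)(3.21×10⁴ V) = -0.131 J.

-0.131 J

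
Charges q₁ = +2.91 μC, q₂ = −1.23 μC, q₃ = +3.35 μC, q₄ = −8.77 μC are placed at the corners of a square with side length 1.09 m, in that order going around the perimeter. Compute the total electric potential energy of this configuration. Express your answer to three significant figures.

The assembly work is the sum of pairwise potential energies, U = Σ_{i<j} kqᵢqⱼ/rᵢⱼ.
The four side pairs have separation 1.09 m and the two diagonal pairs 1.54 m.
Summing all 6 pair terms gives U = -0.397 J.

-0.397 J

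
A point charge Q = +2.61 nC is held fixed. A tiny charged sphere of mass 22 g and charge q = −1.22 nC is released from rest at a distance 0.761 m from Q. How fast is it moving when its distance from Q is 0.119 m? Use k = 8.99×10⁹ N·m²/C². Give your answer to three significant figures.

Only the electrostatic force acts, so mechanical energy is conserved: ½mv² = U₁ − U₂ = kQq(1/r₁ − 1/r₂).
U₁ − U₂ = (8.99×10⁹ N·m²/C²)(2.61×10⁻⁹ C)(-1.22×10⁻⁹ C)(1/0.761 − 1/0.119) = 2.03×10⁻⁷ J.
v = √(2·2.03×10⁻⁷/0.0220) = 4.30×10⁻³ m/s.

4.30×10⁻³ m/s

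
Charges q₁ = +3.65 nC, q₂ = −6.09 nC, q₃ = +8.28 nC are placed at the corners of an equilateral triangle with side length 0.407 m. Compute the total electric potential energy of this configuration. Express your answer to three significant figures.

The work to assemble the configuration equals its total potential energy, U = Σ kqᵢqⱼ/rᵢⱼ over all pairs.
All three pair separations equal the side length, 0.407 m.
U = (-4.91×10⁻⁷) + (6.68×10⁻⁷) + (-1.11×10⁻⁶) = -9.37×10⁻⁷ J.

-9.37×10⁻⁷ J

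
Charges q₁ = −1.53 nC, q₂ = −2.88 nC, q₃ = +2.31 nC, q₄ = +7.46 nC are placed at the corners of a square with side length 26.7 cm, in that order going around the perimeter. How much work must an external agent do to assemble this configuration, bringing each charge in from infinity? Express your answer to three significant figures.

The assembly work is the sum of pairwise potential energies, U = Σ_{i<j} kqᵢqⱼ/rᵢⱼ.
The four side pairs have separation 0.267 m and the two diagonal pairs 0.378 m.
Summing all 6 pair terms gives U = -4.75×10⁻⁷ J.

-4.75×10⁻⁷ J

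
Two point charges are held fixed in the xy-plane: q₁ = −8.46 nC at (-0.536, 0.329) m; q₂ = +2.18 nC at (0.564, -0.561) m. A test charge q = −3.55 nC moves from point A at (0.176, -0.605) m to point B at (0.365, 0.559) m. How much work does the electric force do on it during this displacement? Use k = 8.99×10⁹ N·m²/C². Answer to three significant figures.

-1.77×10⁻⁷ J

The work done by the electric force is W_field = −ΔU = −q(V_B − V_A) = q(V_A − V_B).
At A: distances to the source charges are 1.17 m, 0.390 m; V_A = Σ kqᵢ/rᵢ = -14.6 V.
At B: distances to the source charges are 0.930 m, 1.14 m; V_B = Σ kqᵢ/rᵢ = -64.6 V.
ΔV = V_B − V_A = -50.0 V.
W_field = −qΔV = −(-3.55×10⁻⁹ C)(-50.0 V) = -1.77×10⁻⁷ J.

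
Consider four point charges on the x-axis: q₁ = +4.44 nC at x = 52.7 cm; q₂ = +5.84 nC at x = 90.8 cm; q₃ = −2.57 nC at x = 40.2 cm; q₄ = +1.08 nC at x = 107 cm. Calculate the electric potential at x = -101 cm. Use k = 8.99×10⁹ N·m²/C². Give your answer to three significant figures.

41.6 V

Electric potential is a scalar, so the contributions from each charge add algebraically: V = Σ kqᵢ/rᵢ.
Distances from the field point to each charge: r₁ = 1.54 m, r₂ = 1.92 m, r₃ = 1.41 m, r₄ = 2.08 m.
V = k[(4.44×10⁻⁹)/(1.54) + (5.84×10⁻⁹)/(1.92) + (-2.57×10⁻⁹)/(1.41) + (1.08×10⁻⁹)/(2.08)] = 41.6 V.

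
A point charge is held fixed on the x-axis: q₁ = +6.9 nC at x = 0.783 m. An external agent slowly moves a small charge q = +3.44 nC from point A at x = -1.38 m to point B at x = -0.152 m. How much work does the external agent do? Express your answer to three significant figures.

For quasistatic motion the external work equals the change in potential energy: W_ext = qΔV = q(V_B − V_A).
At A: distance to the source charge is 2.16 m; V_A = kq₁/r = 28.7 V.
At B: distance to the source charge is 0.935 m; V_B = kq₁/r = 66.3 V.
ΔV = V_B − V_A = 37.7 V.
W_ext = qΔV = (3.44×10⁻⁹ C)(37.7 V) = 1.30×10⁻⁷ J.

1.30×10⁻⁷ J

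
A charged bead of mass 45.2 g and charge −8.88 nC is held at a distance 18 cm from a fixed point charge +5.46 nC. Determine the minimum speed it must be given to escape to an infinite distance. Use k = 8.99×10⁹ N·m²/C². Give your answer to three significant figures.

0.0104 m/s

To just escape, total mechanical energy must reach zero at infinity: ½mv²_min + U = 0, so ½mv²_min = −U = |kQq|/r.
|U| = |kQq|/r = (8.99×10⁹ N·m²/C²)(5.46×10⁻⁹)(8.88×10⁻⁹)/(0.180) = 2.42×10⁻⁶ J.
v_min = √(2|U|/m) = √(2·2.42×10⁻⁶/0.0452) = 0.0104 m/s.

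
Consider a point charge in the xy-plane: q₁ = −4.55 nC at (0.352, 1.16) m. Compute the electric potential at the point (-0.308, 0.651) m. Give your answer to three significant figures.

-49.1 V

Electric potential is a scalar, so the contributions from each charge add algebraically: V = Σ kqᵢ/rᵢ.
Distances from the field point to each charge: r₁ = 0.833 m.
V = k[(-4.55×10⁻⁹)/(0.833)] = -49.1 V.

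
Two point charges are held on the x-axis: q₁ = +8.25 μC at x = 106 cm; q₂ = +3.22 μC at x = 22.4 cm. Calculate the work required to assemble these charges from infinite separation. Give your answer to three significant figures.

The work to assemble the configuration equals its total potential energy, U = Σ kqᵢqⱼ/rᵢⱼ over all pairs.
Pair separations: r₁₂ = 0.836 m.
U = (0.286) = 0.286 J.

0.286 J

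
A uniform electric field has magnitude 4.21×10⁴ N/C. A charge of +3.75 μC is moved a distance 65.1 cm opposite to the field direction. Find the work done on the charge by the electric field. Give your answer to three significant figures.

The potential change for a displacement 65.1 cm opposite to the field direction is ΔV = +Ed = 2.74×10⁴ V.
W_field = −qΔV = -0.103 J.

-0.103 J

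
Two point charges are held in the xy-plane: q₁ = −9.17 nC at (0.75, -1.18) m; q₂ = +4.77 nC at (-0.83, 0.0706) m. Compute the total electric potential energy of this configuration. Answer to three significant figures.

-1.95×10⁻⁷ J

The assembly work is the sum of pairwise potential energies, U = Σ_{i<j} kqᵢqⱼ/rᵢⱼ.
Pair separations: r₁₂ = 2.02 m.
U = (-1.95×10⁻⁷) = -1.95×10⁻⁷ J.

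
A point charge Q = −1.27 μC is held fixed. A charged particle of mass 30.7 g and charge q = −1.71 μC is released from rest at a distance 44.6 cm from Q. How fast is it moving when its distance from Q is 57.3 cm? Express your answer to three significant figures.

0.795 m/s

Only the electrostatic force acts, so mechanical energy is conserved: ½mv² = U₁ − U₂ = kQq(1/r₁ − 1/r₂).
U₁ − U₂ = (8.99×10⁹ N·m²/C²)(-1.27×10⁻⁶ C)(-1.71×10⁻⁶ C)(1/0.446 − 1/0.573) = 9.70×10⁻³ J.
v = √(2·9.70×10⁻³/0.0307) = 0.795 m/s.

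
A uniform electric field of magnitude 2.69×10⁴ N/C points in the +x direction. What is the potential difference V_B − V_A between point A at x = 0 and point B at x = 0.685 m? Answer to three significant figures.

-1.84×10⁴ V

In a uniform field, potential decreases in the direction of E: V_B − V_A = −E·Δx.
V_B − V_A = −(2.69×10⁴ V/m)(0.685 m) = -1.84×10⁴ V.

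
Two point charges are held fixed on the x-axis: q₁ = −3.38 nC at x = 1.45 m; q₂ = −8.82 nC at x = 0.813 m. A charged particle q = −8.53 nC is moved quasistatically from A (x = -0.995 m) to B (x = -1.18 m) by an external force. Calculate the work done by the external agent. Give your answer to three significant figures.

-4.22×10⁻⁸ J

For quasistatic motion the external work equals the change in potential energy: W_ext = qΔV = q(V_B − V_A).
At A: distances to the source charges are 2.44 m, 1.81 m; V_A = Σ kqᵢ/rᵢ = -56.3 V.
At B: distances to the source charges are 2.63 m, 1.99 m; V_B = Σ kqᵢ/rᵢ = -51.3 V.
ΔV = V_B − V_A = 4.95 V.
W_ext = qΔV = (-8.53×10⁻⁹ C)(4.95 V) = -4.22×10⁻⁸ J.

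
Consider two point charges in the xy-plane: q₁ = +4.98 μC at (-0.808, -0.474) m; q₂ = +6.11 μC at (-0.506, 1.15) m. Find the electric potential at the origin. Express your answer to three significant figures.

Electric potential is a scalar, so the contributions from each charge add algebraically: V = Σ kqᵢ/rᵢ.
Distances from the field point to each charge: r₁ = 0.937 m, r₂ = 1.26 m.
V = k[(4.98×10⁻⁶)/(0.937) + (6.11×10⁻⁶)/(1.26)] = 9.15×10⁴ V.

9.15×10⁴ V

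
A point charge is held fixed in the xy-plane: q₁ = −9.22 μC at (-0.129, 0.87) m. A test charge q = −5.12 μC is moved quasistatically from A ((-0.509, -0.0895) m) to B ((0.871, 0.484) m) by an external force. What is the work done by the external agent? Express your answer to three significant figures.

-0.0153 J

For quasistatic motion the external work equals the change in potential energy: W_ext = qΔV = q(V_B − V_A).
At A: distance to the source charge is 1.03 m; V_A = kq₁/r = -8.03×10⁴ V.
At B: distance to the source charge is 1.07 m; V_B = kq₁/r = -7.73×10⁴ V.
ΔV = V_B − V_A = 2990 V.
W_ext = qΔV = (-5.12×10⁻⁶ C)(2990 V) = -0.0153 J.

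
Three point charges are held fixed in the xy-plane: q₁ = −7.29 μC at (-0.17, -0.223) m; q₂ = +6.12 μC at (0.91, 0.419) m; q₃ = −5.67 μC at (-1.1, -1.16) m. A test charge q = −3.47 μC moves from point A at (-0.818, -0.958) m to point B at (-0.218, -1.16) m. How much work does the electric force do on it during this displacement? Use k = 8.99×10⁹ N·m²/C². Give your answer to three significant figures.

0.311 J

The work done by the electric force is W_field = −ΔU = −q(V_B − V_A) = q(V_A − V_B).
At A: distances to the source charges are 0.980 m, 2.21 m, 0.347 m; V_A = Σ kqᵢ/rᵢ = -1.89×10⁵ V.
At B: distances to the source charges are 0.938 m, 1.94 m, 0.882 m; V_B = Σ kqᵢ/rᵢ = -9.93×10⁴ V.
ΔV = V_B − V_A = 8.96×10⁴ V.
W_field = −qΔV = −(-3.47×10⁻⁶ C)(8.96×10⁴ V) = 0.311 J.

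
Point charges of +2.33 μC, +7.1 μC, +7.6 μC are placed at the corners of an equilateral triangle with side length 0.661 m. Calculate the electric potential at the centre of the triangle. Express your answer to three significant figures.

4.01×10⁵ V

Electric potential is a scalar, so the contributions from each charge add algebraically: V = Σ kqᵢ/rᵢ.
The distance from each vertex to the centroid is a/√3 = 0.382 m.
V = k[(2.33×10⁻⁶)/(0.382) + (7.10×10⁻⁶)/(0.382) + (7.60×10⁻⁶)/(0.382)] = 4.01×10⁵ V.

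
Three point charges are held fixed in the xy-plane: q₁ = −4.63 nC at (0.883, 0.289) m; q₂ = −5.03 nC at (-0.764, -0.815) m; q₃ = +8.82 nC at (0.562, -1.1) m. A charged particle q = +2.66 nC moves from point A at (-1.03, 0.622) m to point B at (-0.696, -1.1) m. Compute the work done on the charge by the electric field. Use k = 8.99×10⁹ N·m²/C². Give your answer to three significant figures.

2.46×10⁻⁷ J

The work done by the electric force is W_field = −ΔU = −q(V_B − V_A) = q(V_A − V_B).
At A: distances to the source charges are 1.94 m, 1.46 m, 2.35 m; V_A = Σ kqᵢ/rᵢ = -18.6 V.
At B: distances to the source charges are 2.10 m, 0.293 m, 1.26 m; V_B = Σ kqᵢ/rᵢ = -111 V.
ΔV = V_B − V_A = -92.5 V.
W_field = −qΔV = −(2.66×10⁻⁹ C)(-92.5 V) = 2.46×10⁻⁷ J.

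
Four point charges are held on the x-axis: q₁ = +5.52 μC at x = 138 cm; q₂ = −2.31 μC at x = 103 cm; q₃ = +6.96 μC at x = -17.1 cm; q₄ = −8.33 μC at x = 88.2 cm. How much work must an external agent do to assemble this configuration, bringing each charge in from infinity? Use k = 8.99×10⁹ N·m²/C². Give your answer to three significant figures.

The assembly work is the sum of pairwise potential energies, U = Σ_{i<j} kqᵢqⱼ/rᵢⱼ.
Pair separations: r₁₂ = 0.350 m, r₁₃ = 1.55 m, r₁₄ = 0.498 m, r₂₃ = 1.20 m, r₂₄ = 0.148 m, r₃₄ = 1.05 m.
Summing all 6 pair terms gives U = -0.381 J.

-0.381 J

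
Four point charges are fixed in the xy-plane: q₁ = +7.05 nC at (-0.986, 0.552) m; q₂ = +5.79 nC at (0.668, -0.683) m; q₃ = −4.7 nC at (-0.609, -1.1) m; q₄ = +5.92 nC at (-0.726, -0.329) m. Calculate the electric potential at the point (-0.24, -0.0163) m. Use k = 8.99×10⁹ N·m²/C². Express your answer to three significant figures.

The total potential is the scalar sum of each charge's contribution, V = Σ kqᵢ/rᵢ.
Distances from the field point to each charge: r₁ = 0.938 m, r₂ = 1.13 m, r₃ = 1.14 m, r₄ = 0.578 m.
V = k[(7.05×10⁻⁹)/(0.938) + (5.79×10⁻⁹)/(1.13) + (-4.70×10⁻⁹)/(1.14) + (5.92×10⁻⁹)/(0.578)] = 169 V.

169 V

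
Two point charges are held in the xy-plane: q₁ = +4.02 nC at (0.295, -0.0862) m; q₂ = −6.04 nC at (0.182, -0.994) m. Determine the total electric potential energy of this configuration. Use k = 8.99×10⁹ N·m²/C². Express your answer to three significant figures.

-2.39×10⁻⁷ J

The assembly work is the sum of pairwise potential energies, U = Σ_{i<j} kqᵢqⱼ/rᵢⱼ.
Pair separations: r₁₂ = 0.915 m.
U = (-2.39×10⁻⁷) = -2.39×10⁻⁷ J.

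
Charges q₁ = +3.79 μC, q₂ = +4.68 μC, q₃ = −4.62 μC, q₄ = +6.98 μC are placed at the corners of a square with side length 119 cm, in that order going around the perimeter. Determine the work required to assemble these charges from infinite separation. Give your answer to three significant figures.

The work to assemble the configuration equals its total potential energy, U = Σ kqᵢqⱼ/rᵢⱼ over all pairs.
The four side pairs have separation 1.19 m and the two diagonal pairs 1.68 m.
Summing all 6 pair terms gives U = 7.85×10⁻³ J.

7.85×10⁻³ J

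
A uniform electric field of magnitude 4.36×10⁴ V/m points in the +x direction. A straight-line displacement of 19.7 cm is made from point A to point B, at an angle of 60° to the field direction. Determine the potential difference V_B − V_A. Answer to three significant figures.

-4290 V

Only the component of displacement along E changes the potential: ΔV = −E·d·cosθ.
ΔV = −(4.36×10⁴ V/m)(0.197 m)cos60° = -4290 V.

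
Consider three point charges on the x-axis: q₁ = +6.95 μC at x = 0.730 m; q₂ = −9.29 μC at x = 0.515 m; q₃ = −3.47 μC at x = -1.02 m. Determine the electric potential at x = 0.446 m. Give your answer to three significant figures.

Electric potential is a scalar, so the contributions from each charge add algebraically: V = Σ kqᵢ/rᵢ.
Distances from the field point to each charge: r₁ = 0.284 m, r₂ = 0.0690 m, r₃ = 1.47 m.
V = k[(6.95×10⁻⁶)/(0.284) + (-9.29×10⁻⁶)/(0.0690) + (-3.47×10⁻⁶)/(1.47)] = -1.01×10⁶ V.

-1.01×10⁶ V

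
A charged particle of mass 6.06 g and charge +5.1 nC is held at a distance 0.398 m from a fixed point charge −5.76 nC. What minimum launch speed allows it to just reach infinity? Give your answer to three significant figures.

0.0148 m/s

To just escape, total mechanical energy must reach zero at infinity: ½mv²_min + U = 0, so ½mv²_min = −U = |kQq|/r.
|U| = |kQq|/r = (8.99×10⁹ N·m²/C²)(5.76×10⁻⁹)(5.10×10⁻⁹)/(0.398) = 6.64×10⁻⁷ J.
v_min = √(2|U|/m) = √(2·6.64×10⁻⁷/6.06×10⁻³) = 0.0148 m/s.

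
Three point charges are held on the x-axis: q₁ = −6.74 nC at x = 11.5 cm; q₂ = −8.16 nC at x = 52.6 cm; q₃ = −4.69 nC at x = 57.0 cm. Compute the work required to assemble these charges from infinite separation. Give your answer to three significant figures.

The assembly work is the sum of pairwise potential energies, U = Σ_{i<j} kqᵢqⱼ/rᵢⱼ.
Pair separations: r₁₂ = 0.411 m, r₁₃ = 0.455 m, r₂₃ = 0.0440 m.
U = (1.20×10⁻⁶) + (6.25×10⁻⁷) + (7.82×10⁻⁶) = 9.65×10⁻⁶ J.

9.65×10⁻⁶ J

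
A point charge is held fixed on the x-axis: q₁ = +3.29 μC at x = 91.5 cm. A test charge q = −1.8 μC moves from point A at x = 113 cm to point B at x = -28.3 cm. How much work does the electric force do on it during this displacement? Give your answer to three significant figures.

-0.203 J

The work done by the electric force is W_field = −ΔU = −q(V_B − V_A) = q(V_A − V_B).
At A: distance to the source charge is 0.215 m; V_A = kq₁/r = 1.38×10⁵ V.
At B: distance to the source charge is 1.20 m; V_B = kq₁/r = 2.47×10⁴ V.
ΔV = V_B − V_A = -1.13×10⁵ V.
W_field = −qΔV = −(-1.80×10⁻⁶ C)(-1.13×10⁵ V) = -0.203 J.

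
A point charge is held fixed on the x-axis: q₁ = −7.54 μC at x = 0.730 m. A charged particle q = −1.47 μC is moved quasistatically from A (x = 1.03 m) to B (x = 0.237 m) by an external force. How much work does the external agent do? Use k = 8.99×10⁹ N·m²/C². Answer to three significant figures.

-0.130 J

For quasistatic motion the external work equals the change in potential energy: W_ext = qΔV = q(V_B − V_A).
At A: distance to the source charge is 0.300 m; V_A = kq₁/r = -2.26×10⁵ V.
At B: distance to the source charge is 0.493 m; V_B = kq₁/r = -1.37×10⁵ V.
ΔV = V_B − V_A = 8.85×10⁴ V.
W_ext = qΔV = (-1.47×10⁻⁶ C)(8.85×10⁴ V) = -0.130 J.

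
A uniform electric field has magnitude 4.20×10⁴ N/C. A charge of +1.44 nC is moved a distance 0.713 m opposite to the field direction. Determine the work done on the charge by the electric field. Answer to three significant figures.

-4.31×10⁻⁵ J

The potential change for a displacement 0.713 m opposite to the field direction is ΔV = +Ed = 2.99×10⁴ V.
W_field = −qΔV = -4.31×10⁻⁵ J.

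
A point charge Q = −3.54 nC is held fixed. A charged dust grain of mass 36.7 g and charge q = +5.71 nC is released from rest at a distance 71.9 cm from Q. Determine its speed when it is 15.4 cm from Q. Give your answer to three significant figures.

Only the electrostatic force acts, so mechanical energy is conserved: ½mv² = U₁ − U₂ = kQq(1/r₁ − 1/r₂).
U₁ − U₂ = (8.99×10⁹ N·m²/C²)(-3.54×10⁻⁹ C)(5.71×10⁻⁹ C)(1/0.719 − 1/0.154) = 9.27×10⁻⁷ J.
v = √(2·9.27×10⁻⁷/0.0367) = 7.11×10⁻³ m/s.

7.11×10⁻³ m/s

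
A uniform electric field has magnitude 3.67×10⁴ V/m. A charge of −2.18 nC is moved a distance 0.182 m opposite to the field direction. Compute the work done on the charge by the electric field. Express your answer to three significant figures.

The potential change for a displacement 0.182 m opposite to the field direction is ΔV = +Ed = 6680 V.
W_field = −qΔV = 1.46×10⁻⁵ J.

1.46×10⁻⁵ J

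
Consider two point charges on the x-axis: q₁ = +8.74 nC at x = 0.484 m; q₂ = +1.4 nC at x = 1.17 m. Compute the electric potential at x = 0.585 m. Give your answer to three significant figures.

799 V

The total potential is the scalar sum of each charge's contribution, V = Σ kqᵢ/rᵢ.
Distances from the field point to each charge: r₁ = 0.101 m, r₂ = 0.585 m.
V = k[(8.74×10⁻⁹)/(0.101) + (1.40×10⁻⁹)/(0.585)] = 799 V.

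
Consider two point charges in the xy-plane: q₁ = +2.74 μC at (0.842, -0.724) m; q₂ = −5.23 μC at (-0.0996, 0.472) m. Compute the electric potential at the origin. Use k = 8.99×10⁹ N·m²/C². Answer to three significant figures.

-7.53×10⁴ V

The total potential is the scalar sum of each charge's contribution, V = Σ kqᵢ/rᵢ.
Distances from the field point to each charge: r₁ = 1.11 m, r₂ = 0.482 m.
V = k[(2.74×10⁻⁶)/(1.11) + (-5.23×10⁻⁶)/(0.482)] = -7.53×10⁴ V.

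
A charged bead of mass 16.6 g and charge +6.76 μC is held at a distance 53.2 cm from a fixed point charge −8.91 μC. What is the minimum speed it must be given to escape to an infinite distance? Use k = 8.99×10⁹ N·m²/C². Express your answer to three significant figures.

To just escape, total mechanical energy must reach zero at infinity: ½mv²_min + U = 0, so ½mv²_min = −U = |kQq|/r.
|U| = |kQq|/r = (8.99×10⁹ N·m²/C²)(8.91×10⁻⁶)(6.76×10⁻⁶)/(0.532) = 1.02 J.
v_min = √(2|U|/m) = √(2·1.02/0.0166) = 11.1 m/s.

11.1 m/s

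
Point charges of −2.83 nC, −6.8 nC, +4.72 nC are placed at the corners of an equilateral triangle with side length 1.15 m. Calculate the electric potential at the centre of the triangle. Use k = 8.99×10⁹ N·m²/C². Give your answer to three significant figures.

-66.5 V

The total potential is the scalar sum of each charge's contribution, V = Σ kqᵢ/rᵢ.
The distance from each vertex to the centroid is a/√3 = 0.664 m.
V = k[(-2.83×10⁻⁹)/(0.664) + (-6.80×10⁻⁹)/(0.664) + (4.72×10⁻⁹)/(0.664)] = -66.5 V.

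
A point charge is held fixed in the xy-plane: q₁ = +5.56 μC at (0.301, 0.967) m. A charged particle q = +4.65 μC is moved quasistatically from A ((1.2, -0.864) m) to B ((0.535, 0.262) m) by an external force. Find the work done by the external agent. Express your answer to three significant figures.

For quasistatic motion the external work equals the change in potential energy: W_ext = qΔV = q(V_B − V_A).
At A: distance to the source charge is 2.04 m; V_A = kq₁/r = 2.45×10⁴ V.
At B: distance to the source charge is 0.743 m; V_B = kq₁/r = 6.73×10⁴ V.
ΔV = V_B − V_A = 4.28×10⁴ V.
W_ext = qΔV = (4.65×10⁻⁶ C)(4.28×10⁴ V) = 0.199 J.

0.199 J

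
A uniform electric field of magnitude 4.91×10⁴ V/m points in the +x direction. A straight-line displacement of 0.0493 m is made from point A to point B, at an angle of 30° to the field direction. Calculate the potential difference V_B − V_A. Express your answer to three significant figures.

Only the component of displacement along E changes the potential: ΔV = −E·d·cosθ.
ΔV = −(4.91×10⁴ V/m)(0.0493 m)cos30° = -2100 V.

-2100 V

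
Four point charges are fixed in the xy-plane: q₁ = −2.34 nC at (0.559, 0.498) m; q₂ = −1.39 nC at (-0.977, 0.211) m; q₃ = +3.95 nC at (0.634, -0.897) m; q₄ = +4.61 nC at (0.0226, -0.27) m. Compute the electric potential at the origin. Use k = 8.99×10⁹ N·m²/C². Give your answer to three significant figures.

Electric potential is a scalar, so the contributions from each charge add algebraically: V = Σ kqᵢ/rᵢ.
Distances from the field point to each charge: r₁ = 0.749 m, r₂ = 1.00 m, r₃ = 1.10 m, r₄ = 0.271 m.
V = k[(-2.34×10⁻⁹)/(0.749) + (-1.39×10⁻⁹)/(1.00) + (3.95×10⁻⁹)/(1.10) + (4.61×10⁻⁹)/(0.271)] = 145 V.

145 V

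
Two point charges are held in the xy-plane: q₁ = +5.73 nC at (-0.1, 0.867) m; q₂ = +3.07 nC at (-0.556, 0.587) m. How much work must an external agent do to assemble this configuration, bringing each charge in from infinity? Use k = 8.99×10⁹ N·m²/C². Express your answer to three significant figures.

2.96×10⁻⁷ J

The assembly work is the sum of pairwise potential energies, U = Σ_{i<j} kqᵢqⱼ/rᵢⱼ.
Pair separations: r₁₂ = 0.535 m.
U = (2.96×10⁻⁷) = 2.96×10⁻⁷ J.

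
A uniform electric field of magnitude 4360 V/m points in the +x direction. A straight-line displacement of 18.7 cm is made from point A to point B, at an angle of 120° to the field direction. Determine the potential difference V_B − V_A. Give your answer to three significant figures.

408 V

Only the component of displacement along E changes the potential: ΔV = −E·d·cosθ.
ΔV = −(4360 V/m)(0.187 m)cos120° = 408 V.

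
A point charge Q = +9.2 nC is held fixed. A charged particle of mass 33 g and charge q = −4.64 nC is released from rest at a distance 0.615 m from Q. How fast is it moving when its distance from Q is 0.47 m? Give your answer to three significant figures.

3.42×10⁻³ m/s

Only the electrostatic force acts, so mechanical energy is conserved: ½mv² = U₁ − U₂ = kQq(1/r₁ − 1/r₂).
U₁ − U₂ = (8.99×10⁹ N·m²/C²)(9.20×10⁻⁹ C)(-4.64×10⁻⁹ C)(1/0.615 − 1/0.470) = 1.93×10⁻⁷ J.
v = √(2·1.93×10⁻⁷/0.0330) = 3.42×10⁻³ m/s.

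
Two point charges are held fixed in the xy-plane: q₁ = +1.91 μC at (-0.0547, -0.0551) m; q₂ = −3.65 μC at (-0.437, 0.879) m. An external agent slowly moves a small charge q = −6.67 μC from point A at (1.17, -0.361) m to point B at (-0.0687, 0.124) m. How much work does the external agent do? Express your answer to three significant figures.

For quasistatic motion the external work equals the change in potential energy: W_ext = qΔV = q(V_B − V_A).
At A: distances to the source charges are 1.26 m, 2.03 m; V_A = Σ kqᵢ/rᵢ = -2560 V.
At B: distances to the source charges are 0.180 m, 0.840 m; V_B = Σ kqᵢ/rᵢ = 5.65×10⁴ V.
ΔV = V_B − V_A = 5.91×10⁴ V.
W_ext = qΔV = (-6.67×10⁻⁶ C)(5.91×10⁴ V) = -0.394 J.

-0.394 J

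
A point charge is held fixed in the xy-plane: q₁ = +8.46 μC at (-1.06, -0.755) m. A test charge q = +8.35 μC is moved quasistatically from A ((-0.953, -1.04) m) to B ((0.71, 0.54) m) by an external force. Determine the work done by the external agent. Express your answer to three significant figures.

For quasistatic motion the external work equals the change in potential energy: W_ext = qΔV = q(V_B − V_A).
At A: distance to the source charge is 0.304 m; V_A = kq₁/r = 2.50×10⁵ V.
At B: distance to the source charge is 2.19 m; V_B = kq₁/r = 3.47×10⁴ V.
ΔV = V_B − V_A = -2.15×10⁵ V.
W_ext = qΔV = (8.35×10⁻⁶ C)(-2.15×10⁵ V) = -1.80 J.

-1.80 J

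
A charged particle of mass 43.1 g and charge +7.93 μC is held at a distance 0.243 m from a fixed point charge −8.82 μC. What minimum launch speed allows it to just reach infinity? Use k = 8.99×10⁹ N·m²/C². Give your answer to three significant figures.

11.0 m/s

To just escape, total mechanical energy must reach zero at infinity: ½mv²_min + U = 0, so ½mv²_min = −U = |kQq|/r.
|U| = |kQq|/r = (8.99×10⁹ N·m²/C²)(8.82×10⁻⁶)(7.93×10⁻⁶)/(0.243) = 2.59 J.
v_min = √(2|U|/m) = √(2·2.59/0.0431) = 11.0 m/s.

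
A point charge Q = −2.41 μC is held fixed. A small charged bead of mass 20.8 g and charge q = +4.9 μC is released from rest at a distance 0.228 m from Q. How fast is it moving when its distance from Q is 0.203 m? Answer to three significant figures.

2.35 m/s

Only the electrostatic force acts, so mechanical energy is conserved: ½mv² = U₁ − U₂ = kQq(1/r₁ − 1/r₂).
U₁ − U₂ = (8.99×10⁹ N·m²/C²)(-2.41×10⁻⁶ C)(4.90×10⁻⁶ C)(1/0.228 − 1/0.203) = 0.0573 J.
v = √(2·0.0573/0.0208) = 2.35 m/s.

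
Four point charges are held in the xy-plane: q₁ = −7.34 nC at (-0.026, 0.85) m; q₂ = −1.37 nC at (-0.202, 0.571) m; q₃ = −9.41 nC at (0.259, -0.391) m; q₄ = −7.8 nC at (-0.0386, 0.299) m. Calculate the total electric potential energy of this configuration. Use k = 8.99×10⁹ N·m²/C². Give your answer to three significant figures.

The assembly work is the sum of pairwise potential energies, U = Σ_{i<j} kqᵢqⱼ/rᵢⱼ.
Pair separations: r₁₂ = 0.330 m, r₁₃ = 1.27 m, r₁₄ = 0.551 m, r₂₃ = 1.07 m, r₂₄ = 0.317 m, r₃₄ = 0.751 m.
Summing all 6 pair terms gives U = 2.99×10⁻⁶ J.

2.99×10⁻⁶ J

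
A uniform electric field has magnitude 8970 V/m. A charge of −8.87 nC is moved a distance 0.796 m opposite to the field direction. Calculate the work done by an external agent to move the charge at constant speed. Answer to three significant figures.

-6.33×10⁻⁵ J

The potential change for a displacement 0.796 m opposite to the field direction is ΔV = +Ed = 7140 V.
W_ext = qΔV = -6.33×10⁻⁵ J.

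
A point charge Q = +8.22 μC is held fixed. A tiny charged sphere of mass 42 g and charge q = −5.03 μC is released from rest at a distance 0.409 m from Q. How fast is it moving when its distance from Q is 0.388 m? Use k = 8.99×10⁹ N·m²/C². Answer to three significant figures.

Only the electrostatic force acts, so mechanical energy is conserved: ½mv² = U₁ − U₂ = kQq(1/r₁ − 1/r₂).
U₁ − U₂ = (8.99×10⁹ N·m²/C²)(8.22×10⁻⁶ C)(-5.03×10⁻⁶ C)(1/0.409 − 1/0.388) = 0.0492 J.
v = √(2·0.0492/0.0420) = 1.53 m/s.

1.53 m/s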